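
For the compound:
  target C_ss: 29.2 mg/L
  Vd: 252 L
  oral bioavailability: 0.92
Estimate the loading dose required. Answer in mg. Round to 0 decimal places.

LD = Css × Vd / F = 29.2 × 252 / 0.92 = 7998 mg

7998 mg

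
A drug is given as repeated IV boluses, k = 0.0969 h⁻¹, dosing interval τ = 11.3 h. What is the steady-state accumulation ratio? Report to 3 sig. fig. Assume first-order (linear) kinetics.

e^(−kτ) = e^(−0.09690 × 11.3) = 0.3345
Accumulation ratio R = 1 / (1 − e^(−kτ)) = 1 / (1 − 0.3345) = 1.503

1.50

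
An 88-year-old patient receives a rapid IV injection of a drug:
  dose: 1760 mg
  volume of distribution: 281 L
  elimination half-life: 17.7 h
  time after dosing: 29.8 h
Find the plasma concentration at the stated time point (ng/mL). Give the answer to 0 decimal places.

C₀ = Dose / Vd = 1760 / 281 = 6.263 mg/L
k = ln2 / t½ = 0.693147 / 17.7 = 0.03916 h⁻¹
C = C₀ · e^(−k·t) = 6.263 × e^(−0.03916 × 29.8)
  = 6.263 × 0.3113 = 1.950 mg/L
Convert: 1.950 mg/L × 1000 = 1950 ng/mL

1950 ng/mL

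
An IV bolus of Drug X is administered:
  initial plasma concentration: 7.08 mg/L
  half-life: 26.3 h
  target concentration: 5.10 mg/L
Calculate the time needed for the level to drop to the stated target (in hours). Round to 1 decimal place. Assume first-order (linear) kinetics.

k = ln2 / t½ = 0.693147 / 26.3 = 0.02636 h⁻¹
t = ln(C₀ / C) / k = ln(7.080 / 5.10) / 0.02636
  = ln(1.388) / 0.02636 = 0.3279 / 0.02636 = 12.44 h

12.4 h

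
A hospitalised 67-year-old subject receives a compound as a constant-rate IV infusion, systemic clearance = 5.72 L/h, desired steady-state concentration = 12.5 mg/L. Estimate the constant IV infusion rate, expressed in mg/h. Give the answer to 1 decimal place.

At steady state, infusion rate R₀ = Css × CL = 12.5 × 5.720 = 71.50 mg/h

71.5 mg/h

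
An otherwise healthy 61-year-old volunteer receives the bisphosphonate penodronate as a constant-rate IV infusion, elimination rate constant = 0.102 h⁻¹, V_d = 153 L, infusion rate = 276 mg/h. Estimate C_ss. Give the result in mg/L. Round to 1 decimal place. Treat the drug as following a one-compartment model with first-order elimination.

CL = k × Vd = 0.1020 × 153 = 15.61 L/h
At steady state Css = R₀ / CL = 276 / 15.61 = 17.68 mg/L

17.7 mg/L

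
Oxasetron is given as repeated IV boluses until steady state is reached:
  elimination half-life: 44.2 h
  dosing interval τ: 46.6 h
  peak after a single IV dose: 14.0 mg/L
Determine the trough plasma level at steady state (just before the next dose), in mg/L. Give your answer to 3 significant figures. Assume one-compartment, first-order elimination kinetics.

k = ln2 / t½ = 0.693147 / 44.2 = 0.01568 h⁻¹
e^(−kτ) = e^(−0.01568 × 46.6) = 0.4816
Accumulation ratio R = 1 / (1 − e^(−kτ)) = 1 / (1 − 0.4816) = 1.929
Steady-state trough = C₀ × R × e^(−kτ) = 14.0 × 1.929 × 0.4816 = 13.01 mg/L

13.0 mg/L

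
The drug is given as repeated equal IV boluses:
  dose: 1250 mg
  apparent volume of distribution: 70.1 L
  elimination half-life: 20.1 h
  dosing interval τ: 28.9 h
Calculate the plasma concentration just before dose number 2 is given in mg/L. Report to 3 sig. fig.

6.58 mg/L

C₀ per dose = Dose / Vd = 1250 / 70.1 = 17.83 mg/L
k = ln2 / t½ = 0.693147 / 20.1 = 0.03448 h⁻¹
Fraction remaining after one interval: r = e^(−kτ) = e^(−0.03448 × 28.9) = 0.3692
Before dose 2, 1 dose has been given (aged 1τ).
C_trough = C₀ × r = 17.83 × 0.3692 = 6.583 mg/L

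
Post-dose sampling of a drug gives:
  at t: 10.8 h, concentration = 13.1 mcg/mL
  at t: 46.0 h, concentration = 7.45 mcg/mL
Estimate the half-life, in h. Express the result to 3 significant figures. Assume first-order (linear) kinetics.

43.2 h

k = ln(C₁/C₂) / (t₂ − t₁) = ln(13.1/7.45) / (46.0 − 10.8)
  = 0.5644 / 35.20 = 0.01603 h⁻¹
t½ = ln2 / k = 0.693147 / 0.01603 = 43.24 h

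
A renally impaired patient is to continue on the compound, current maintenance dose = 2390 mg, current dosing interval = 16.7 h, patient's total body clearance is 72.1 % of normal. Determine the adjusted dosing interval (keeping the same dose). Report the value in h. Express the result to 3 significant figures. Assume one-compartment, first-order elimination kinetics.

To keep the same average steady-state level, dosing rate must scale with clearance.
CL ratio = 72.1 / 100 = 0.7210
New interval (same dose) = 16.7 / 0.7210 = 23.16 h

23.2 h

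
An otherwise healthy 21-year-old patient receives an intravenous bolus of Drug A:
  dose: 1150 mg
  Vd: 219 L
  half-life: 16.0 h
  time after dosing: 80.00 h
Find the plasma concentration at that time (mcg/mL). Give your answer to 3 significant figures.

0.164 mcg/mL

C₀ = Dose / Vd = 1150 / 219 = 5.251 mg/L
k = ln2 / t½ = 0.693147 / 16.0 = 0.04332 h⁻¹
t / t½ = 80.00 / 16.0 = 5 half-lives
C = C₀ × (1/2)^5 = 5.251 × 0.03125 = 0.1641 mg/L
(0.1641 mg/L = 0.1641 mcg/mL)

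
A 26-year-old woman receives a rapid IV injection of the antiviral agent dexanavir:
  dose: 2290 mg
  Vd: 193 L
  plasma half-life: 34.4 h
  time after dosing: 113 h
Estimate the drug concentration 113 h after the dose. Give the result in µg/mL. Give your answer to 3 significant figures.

1.22 µg/mL

C₀ = Dose / Vd = 2290 / 193 = 11.87 mg/L
k = ln2 / t½ = 0.693147 / 34.4 = 0.02015 h⁻¹
C = C₀ · e^(−k·t) = 11.87 × e^(−0.02015 × 113)
  = 11.87 × 0.1026 = 1.218 mg/L
(1.218 mg/L = 1.218 µg/mL)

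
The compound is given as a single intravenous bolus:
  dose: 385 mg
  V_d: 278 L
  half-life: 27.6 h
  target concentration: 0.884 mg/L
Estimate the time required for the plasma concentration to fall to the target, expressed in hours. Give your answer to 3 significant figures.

17.9 h

C₀ = Dose / Vd = 385.0 / 278 = 1.385 mg/L
k = ln2 / t½ = 0.693147 / 27.6 = 0.02511 h⁻¹
t = ln(C₀ / C) / k = ln(1.385 / 0.884) / 0.02511
  = ln(1.567) / 0.02511 = 0.4492 / 0.02511 = 17.89 h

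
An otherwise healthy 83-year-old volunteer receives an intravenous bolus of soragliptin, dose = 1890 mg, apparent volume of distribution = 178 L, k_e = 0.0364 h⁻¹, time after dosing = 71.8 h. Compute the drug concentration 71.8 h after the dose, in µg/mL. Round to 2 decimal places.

0.78 µg/mL

C₀ = Dose / Vd = 1890 / 178 = 10.62 mg/L
C = C₀ · e^(−k·t) = 10.62 × e^(−0.03640 × 71.8)
  = 10.62 × 0.07328 = 0.7782 mg/L
(0.7782 mg/L = 0.7782 µg/mL)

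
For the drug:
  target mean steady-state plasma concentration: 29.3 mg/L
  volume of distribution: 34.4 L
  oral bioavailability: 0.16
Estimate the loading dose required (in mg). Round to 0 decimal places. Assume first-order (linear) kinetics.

6300 mg

LD = Css × Vd / F = 29.3 × 34.4 / 0.16 = 6300 mg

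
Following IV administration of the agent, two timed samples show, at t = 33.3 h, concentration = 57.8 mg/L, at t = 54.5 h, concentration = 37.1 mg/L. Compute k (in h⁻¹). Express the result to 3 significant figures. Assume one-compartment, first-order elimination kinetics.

0.0209 h⁻¹

k = ln(C₁/C₂) / (t₂ − t₁) = ln(57.8/37.1) / (54.5 − 33.3)
  = 0.4434 / 21.20 = 0.02092 h⁻¹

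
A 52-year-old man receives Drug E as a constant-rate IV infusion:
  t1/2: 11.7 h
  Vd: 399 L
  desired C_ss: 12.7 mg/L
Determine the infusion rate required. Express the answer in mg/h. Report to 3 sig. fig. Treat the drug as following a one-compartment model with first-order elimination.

k = ln2 / t½ = 0.693147 / 11.7 = 0.05924 h⁻¹
CL = k × Vd = 0.05924 × 399 = 23.64 L/h
At steady state, infusion rate R₀ = Css × CL = 12.7 × 23.64 = 300.2 mg/h

300 mg/h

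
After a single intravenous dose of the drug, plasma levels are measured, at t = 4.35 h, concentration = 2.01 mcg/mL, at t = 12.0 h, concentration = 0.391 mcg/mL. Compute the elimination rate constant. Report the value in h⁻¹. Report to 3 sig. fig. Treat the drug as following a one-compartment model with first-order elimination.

0.214 h⁻¹

k = ln(C₁/C₂) / (t₂ − t₁) = ln(2.01/0.391) / (12.0 − 4.35)
  = 1.637 / 7.650 = 0.2140 h⁻¹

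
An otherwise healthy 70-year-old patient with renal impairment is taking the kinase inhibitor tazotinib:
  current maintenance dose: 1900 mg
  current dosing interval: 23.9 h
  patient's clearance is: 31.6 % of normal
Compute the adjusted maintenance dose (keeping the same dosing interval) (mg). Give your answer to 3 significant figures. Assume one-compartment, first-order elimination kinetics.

To keep the same average steady-state level, dosing rate must scale with clearance.
CL ratio = 31.6 / 100 = 0.3160
New dose (same interval) = 1900 × 0.3160 = 600.4 mg

600 mg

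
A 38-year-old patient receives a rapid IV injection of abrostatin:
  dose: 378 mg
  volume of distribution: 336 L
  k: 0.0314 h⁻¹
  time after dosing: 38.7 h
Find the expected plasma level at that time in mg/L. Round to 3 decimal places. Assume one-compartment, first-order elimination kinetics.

0.334 mg/L

C₀ = Dose / Vd = 378.0 / 336 = 1.125 mg/L
C = C₀ · e^(−k·t) = 1.125 × e^(−0.03140 × 38.7)
  = 1.125 × 0.2967 = 0.3338 mg/L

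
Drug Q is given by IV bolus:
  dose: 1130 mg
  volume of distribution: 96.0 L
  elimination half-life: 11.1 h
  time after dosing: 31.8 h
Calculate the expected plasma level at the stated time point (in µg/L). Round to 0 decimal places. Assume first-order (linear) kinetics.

C₀ = Dose / Vd = 1130 / 96.0 = 11.77 mg/L
k = ln2 / t½ = 0.693147 / 11.1 = 0.06245 h⁻¹
C = C₀ · e^(−k·t) = 11.77 × e^(−0.06245 × 31.8)
  = 11.77 × 0.1373 = 1.616 mg/L
Convert: 1.616 mg/L × 1000 = 1616 µg/L

1616 µg/L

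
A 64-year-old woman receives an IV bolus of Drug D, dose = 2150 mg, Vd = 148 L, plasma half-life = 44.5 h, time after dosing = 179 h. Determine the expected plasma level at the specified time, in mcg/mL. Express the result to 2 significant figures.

C₀ = Dose / Vd = 2150 / 148 = 14.53 mg/L
k = ln2 / t½ = 0.693147 / 44.5 = 0.01558 h⁻¹
C = C₀ · e^(−k·t) = 14.53 × e^(−0.01558 × 179)
  = 14.53 × 0.06149 = 0.8934 mg/L
(0.8934 mg/L = 0.8934 mcg/mL)

0.89 mcg/mL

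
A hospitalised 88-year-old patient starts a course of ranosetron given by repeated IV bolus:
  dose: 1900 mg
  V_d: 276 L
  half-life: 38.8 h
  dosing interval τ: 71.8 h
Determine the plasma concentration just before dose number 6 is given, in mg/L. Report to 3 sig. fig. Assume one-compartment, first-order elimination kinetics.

C₀ per dose = Dose / Vd = 1900 / 276 = 6.884 mg/L
k = ln2 / t½ = 0.693147 / 38.8 = 0.01786 h⁻¹
Fraction remaining after one interval: r = e^(−kτ) = e^(−0.01786 × 71.8) = 0.2774
Before dose 6, 5 doses have been given (aged 1τ, 2τ, 3τ, 4τ, 5τ).
C_trough = C₀ × (r + r² + … + r^5) = C₀ × r(1−r^5)/(1−r)
        = 6.884 × 0.2774 × (1 − 0.001643) / (1 − 0.2774) = 2.638 mg/L

2.64 mg/L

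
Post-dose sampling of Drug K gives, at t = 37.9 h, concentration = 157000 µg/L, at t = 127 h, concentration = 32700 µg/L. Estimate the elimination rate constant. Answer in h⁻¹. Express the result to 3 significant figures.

k = ln(C₁/C₂) / (t₂ − t₁) = ln(157000/32700) / (127 − 37.9)
  = 1.569 / 89.10 = 0.01761 h⁻¹

0.0176 h⁻¹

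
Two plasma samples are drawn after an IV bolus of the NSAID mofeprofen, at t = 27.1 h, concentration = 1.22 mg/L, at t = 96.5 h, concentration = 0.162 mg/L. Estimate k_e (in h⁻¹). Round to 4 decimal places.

k = ln(C₁/C₂) / (t₂ − t₁) = ln(1.22/0.162) / (96.5 − 27.1)
  = 2.019 / 69.40 = 0.02909 h⁻¹

0.0291 h⁻¹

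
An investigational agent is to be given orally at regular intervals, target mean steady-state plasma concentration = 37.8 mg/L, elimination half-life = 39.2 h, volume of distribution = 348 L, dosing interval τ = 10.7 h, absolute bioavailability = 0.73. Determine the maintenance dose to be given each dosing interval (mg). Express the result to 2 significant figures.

3400 mg

k = ln2 / t½ = 0.693147 / 39.2 = 0.01768 h⁻¹
CL = k × Vd = 0.01768 × 348 = 6.153 L/h
At steady state, F × (Dose/τ) = Css × CL.
Dose = Css × CL × τ / F = 37.8 × 6.153 × 10.7 / 0.73 = 3409 mg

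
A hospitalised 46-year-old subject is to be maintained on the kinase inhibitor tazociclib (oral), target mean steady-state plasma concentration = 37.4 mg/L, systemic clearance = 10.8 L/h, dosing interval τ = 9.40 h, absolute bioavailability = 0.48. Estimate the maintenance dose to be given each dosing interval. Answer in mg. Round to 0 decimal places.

7910 mg

At steady state, F × (Dose/τ) = Css × CL.
Dose = Css × CL × τ / F = 37.4 × 10.80 × 9.40 / 0.48 = 7910 mg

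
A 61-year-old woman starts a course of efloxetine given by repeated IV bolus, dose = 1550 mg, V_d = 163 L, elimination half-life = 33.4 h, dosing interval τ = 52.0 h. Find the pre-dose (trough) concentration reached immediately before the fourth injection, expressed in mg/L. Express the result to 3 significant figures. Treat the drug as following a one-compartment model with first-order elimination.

4.70 mg/L

C₀ per dose = Dose / Vd = 1550 / 163 = 9.509 mg/L
k = ln2 / t½ = 0.693147 / 33.4 = 0.02075 h⁻¹
Fraction remaining after one interval: r = e^(−kτ) = e^(−0.02075 × 52.0) = 0.3399
Before dose 4, 3 doses have been given (aged 1τ, 2τ, 3τ).
C_trough = C₀ × (r + r² + … + r^3) = C₀ × r(1−r^3)/(1−r)
        = 9.509 × 0.3399 × (1 − 0.03927) / (1 − 0.3399) = 4.704 mg/L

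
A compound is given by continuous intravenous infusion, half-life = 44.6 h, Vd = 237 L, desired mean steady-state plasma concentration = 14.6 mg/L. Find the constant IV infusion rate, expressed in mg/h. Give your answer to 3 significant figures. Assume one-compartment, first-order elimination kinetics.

53.8 mg/h

k = ln2 / t½ = 0.693147 / 44.6 = 0.01554 h⁻¹
CL = k × Vd = 0.01554 × 237 = 3.683 L/h
At steady state, infusion rate R₀ = Css × CL = 14.6 × 3.683 = 53.77 mg/h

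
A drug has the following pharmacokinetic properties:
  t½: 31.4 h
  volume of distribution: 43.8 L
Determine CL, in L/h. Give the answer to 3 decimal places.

0.967 L/h

k = ln2 / t½ = 0.693147 / 31.4 = 0.02207 h⁻¹
CL = k × Vd = 0.02207 × 43.8 = 0.9667 L/h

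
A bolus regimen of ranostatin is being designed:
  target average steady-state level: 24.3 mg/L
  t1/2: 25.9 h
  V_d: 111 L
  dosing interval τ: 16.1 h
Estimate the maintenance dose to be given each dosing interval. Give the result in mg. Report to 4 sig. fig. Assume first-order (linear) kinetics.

k = ln2 / t½ = 0.693147 / 25.9 = 0.02676 h⁻¹
CL = k × Vd = 0.02676 × 111 = 2.970 L/h
At steady state, Dose/τ = Css × CL.
Dose = Css × CL × τ = 24.3 × 2.970 × 16.1 = 1162 mg

1162 mg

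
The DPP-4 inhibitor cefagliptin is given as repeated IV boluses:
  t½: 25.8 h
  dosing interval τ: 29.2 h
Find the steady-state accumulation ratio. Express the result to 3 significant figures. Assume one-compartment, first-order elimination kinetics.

1.84

k = ln2 / t½ = 0.693147 / 25.8 = 0.02687 h⁻¹
e^(−kτ) = e^(−0.02687 × 29.2) = 0.4563
Accumulation ratio R = 1 / (1 − e^(−kτ)) = 1 / (1 − 0.4563) = 1.839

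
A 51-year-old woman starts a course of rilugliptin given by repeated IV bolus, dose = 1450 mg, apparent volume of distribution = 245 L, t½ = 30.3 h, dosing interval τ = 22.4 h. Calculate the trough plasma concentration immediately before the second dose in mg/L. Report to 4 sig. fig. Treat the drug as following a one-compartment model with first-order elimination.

C₀ per dose = Dose / Vd = 1450 / 245 = 5.918 mg/L
k = ln2 / t½ = 0.693147 / 30.3 = 0.02288 h⁻¹
Fraction remaining after one interval: r = e^(−kτ) = e^(−0.02288 × 22.4) = 0.5990
Before dose 2, 1 dose has been given (aged 1τ).
C_trough = C₀ × r = 5.918 × 0.5990 = 3.545 mg/L

3.545 mg/L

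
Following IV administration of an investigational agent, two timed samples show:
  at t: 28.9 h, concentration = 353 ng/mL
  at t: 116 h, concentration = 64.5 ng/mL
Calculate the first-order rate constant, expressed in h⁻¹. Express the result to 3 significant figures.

0.0195 h⁻¹

k = ln(C₁/C₂) / (t₂ − t₁) = ln(353/64.5) / (116 − 28.9)
  = 1.700 / 87.10 = 0.01952 h⁻¹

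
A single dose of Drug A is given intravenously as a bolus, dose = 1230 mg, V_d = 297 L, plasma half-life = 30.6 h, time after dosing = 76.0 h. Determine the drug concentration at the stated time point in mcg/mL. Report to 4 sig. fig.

C₀ = Dose / Vd = 1230 / 297 = 4.141 mg/L
k = ln2 / t½ = 0.693147 / 30.6 = 0.02265 h⁻¹
C = C₀ · e^(−k·t) = 4.141 × e^(−0.02265 × 76.0)
  = 4.141 × 0.1788 = 0.7404 mg/L
(0.7404 mg/L = 0.7404 mcg/mL)

0.7404 mcg/mL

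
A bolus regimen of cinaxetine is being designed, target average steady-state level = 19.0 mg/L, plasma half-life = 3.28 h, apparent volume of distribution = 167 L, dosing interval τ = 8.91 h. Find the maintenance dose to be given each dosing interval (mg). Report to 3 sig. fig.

k = ln2 / t½ = 0.693147 / 3.28 = 0.2113 h⁻¹
CL = k × Vd = 0.2113 × 167 = 35.29 L/h
At steady state, Dose/τ = Css × CL.
Dose = Css × CL × τ = 19.0 × 35.29 × 8.91 = 5974 mg

5970 mg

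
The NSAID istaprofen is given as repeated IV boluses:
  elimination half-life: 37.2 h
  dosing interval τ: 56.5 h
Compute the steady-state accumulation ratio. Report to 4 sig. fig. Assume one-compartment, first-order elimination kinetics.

k = ln2 / t½ = 0.693147 / 37.2 = 0.01863 h⁻¹
e^(−kτ) = e^(−0.01863 × 56.5) = 0.3490
Accumulation ratio R = 1 / (1 − e^(−kτ)) = 1 / (1 − 0.3490) = 1.536

1.536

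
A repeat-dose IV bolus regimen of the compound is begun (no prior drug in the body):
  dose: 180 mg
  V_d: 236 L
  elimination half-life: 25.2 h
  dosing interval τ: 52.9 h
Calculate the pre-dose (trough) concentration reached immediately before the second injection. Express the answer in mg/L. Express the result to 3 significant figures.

C₀ per dose = Dose / Vd = 180 / 236 = 0.7627 mg/L
k = ln2 / t½ = 0.693147 / 25.2 = 0.02751 h⁻¹
Fraction remaining after one interval: r = e^(−kτ) = e^(−0.02751 × 52.9) = 0.2333
Before dose 2, 1 dose has been given (aged 1τ).
C_trough = C₀ × r = 0.7627 × 0.2333 = 0.1779 mg/L

0.178 mg/L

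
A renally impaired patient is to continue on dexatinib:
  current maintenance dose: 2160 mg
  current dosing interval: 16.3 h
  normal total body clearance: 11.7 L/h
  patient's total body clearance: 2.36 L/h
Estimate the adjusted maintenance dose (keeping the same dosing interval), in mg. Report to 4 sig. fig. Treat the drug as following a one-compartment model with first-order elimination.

435.7 mg

To keep the same average steady-state level, dosing rate must scale with clearance.
CL ratio = 2.36 / 11.7 = 0.2017
New dose (same interval) = 2160 × 0.2017 = 435.7 mg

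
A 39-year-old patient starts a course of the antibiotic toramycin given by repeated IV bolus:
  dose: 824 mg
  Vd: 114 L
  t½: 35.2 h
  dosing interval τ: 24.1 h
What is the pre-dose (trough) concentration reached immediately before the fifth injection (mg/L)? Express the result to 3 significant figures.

C₀ per dose = Dose / Vd = 824 / 114 = 7.228 mg/L
k = ln2 / t½ = 0.693147 / 35.2 = 0.01969 h⁻¹
Fraction remaining after one interval: r = e^(−kτ) = e^(−0.01969 × 24.1) = 0.6222
Before dose 5, 4 doses have been given (aged 1τ, 2τ, 3τ, 4τ).
C_trough = C₀ × (r + r² + … + r^4) = C₀ × r(1−r^4)/(1−r)
        = 7.228 × 0.6222 × (1 − 0.1499) / (1 − 0.6222) = 10.12 mg/L

10.1 mg/L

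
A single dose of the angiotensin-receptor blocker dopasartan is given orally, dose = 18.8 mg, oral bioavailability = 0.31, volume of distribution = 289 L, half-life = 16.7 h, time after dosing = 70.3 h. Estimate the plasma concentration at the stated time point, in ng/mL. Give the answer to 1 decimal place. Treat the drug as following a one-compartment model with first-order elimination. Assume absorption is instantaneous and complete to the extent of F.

1.1 ng/mL

Amount reaching circulation = F × Dose = 0.31 × 18.80 = 5.828 mg
C₀ = F·Dose / Vd = 5.828 / 289 = 0.02017 mg/L
k = ln2 / t½ = 0.693147 / 16.7 = 0.04151 h⁻¹
C = C₀ · e^(−k·t) = 0.02017 × e^(−0.04151 × 70.3)
  = 0.02017 × 0.05403 = 0.001090 mg/L
Convert: 0.001090 mg/L × 1000 = 1.090 ng/mL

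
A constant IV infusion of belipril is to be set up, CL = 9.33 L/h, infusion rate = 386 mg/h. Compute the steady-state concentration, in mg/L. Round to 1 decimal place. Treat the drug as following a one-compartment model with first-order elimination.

41.4 mg/L

At steady state Css = R₀ / CL = 386 / 9.330 = 41.37 mg/L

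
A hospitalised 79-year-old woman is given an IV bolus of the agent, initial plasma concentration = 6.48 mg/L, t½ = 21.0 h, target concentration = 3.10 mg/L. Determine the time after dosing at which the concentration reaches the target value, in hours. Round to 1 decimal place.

k = ln2 / t½ = 0.693147 / 21.0 = 0.03301 h⁻¹
t = ln(C₀ / C) / k = ln(6.480 / 3.10) / 0.03301
  = ln(2.090) / 0.03301 = 0.7372 / 0.03301 = 22.33 h

22.3 h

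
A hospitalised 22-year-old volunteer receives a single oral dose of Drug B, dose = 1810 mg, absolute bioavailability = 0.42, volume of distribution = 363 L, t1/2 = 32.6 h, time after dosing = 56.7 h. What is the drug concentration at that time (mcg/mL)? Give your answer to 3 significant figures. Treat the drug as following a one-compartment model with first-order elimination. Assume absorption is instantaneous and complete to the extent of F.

Amount reaching circulation = F × Dose = 0.42 × 1810 = 760.2 mg
C₀ = F·Dose / Vd = 760.2 / 363 = 2.094 mg/L
k = ln2 / t½ = 0.693147 / 32.6 = 0.02126 h⁻¹
C = C₀ · e^(−k·t) = 2.094 × e^(−0.02126 × 56.7)
  = 2.094 × 0.2996 = 0.6274 mg/L
(0.6274 mg/L = 0.6274 mcg/mL)

0.627 mcg/mL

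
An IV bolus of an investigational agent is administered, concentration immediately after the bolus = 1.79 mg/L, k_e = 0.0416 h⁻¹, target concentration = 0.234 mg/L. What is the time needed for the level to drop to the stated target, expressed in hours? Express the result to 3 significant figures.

t = ln(C₀ / C) / k = ln(1.790 / 0.234) / 0.04160
  = ln(7.650) / 0.04160 = 2.035 / 0.04160 = 48.92 h

48.9 h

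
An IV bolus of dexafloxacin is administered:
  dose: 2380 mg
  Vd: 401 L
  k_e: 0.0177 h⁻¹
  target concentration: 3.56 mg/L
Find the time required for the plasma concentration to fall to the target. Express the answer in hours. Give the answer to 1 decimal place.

28.9 h

C₀ = Dose / Vd = 2380 / 401 = 5.935 mg/L
t = ln(C₀ / C) / k = ln(5.935 / 3.56) / 0.01770
  = ln(1.667) / 0.01770 = 0.5110 / 0.01770 = 28.87 h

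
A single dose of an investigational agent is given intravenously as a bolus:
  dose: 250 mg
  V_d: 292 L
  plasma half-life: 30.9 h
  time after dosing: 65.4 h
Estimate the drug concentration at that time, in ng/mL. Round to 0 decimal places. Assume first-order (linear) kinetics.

197 ng/mL

C₀ = Dose / Vd = 250.0 / 292 = 0.8562 mg/L
k = ln2 / t½ = 0.693147 / 30.9 = 0.02243 h⁻¹
C = C₀ · e^(−k·t) = 0.8562 × e^(−0.02243 × 65.4)
  = 0.8562 × 0.2306 = 0.1974 mg/L
Convert: 0.1974 mg/L × 1000 = 197.4 ng/mL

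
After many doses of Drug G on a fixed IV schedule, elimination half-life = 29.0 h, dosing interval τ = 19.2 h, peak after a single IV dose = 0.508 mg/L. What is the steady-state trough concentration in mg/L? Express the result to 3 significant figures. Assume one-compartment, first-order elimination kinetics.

k = ln2 / t½ = 0.693147 / 29.0 = 0.02390 h⁻¹
e^(−kτ) = e^(−0.02390 × 19.2) = 0.6320
Accumulation ratio R = 1 / (1 − e^(−kτ)) = 1 / (1 − 0.6320) = 2.717
Steady-state trough = C₀ × R × e^(−kτ) = 0.508 × 2.717 × 0.6320 = 0.8723 mg/L

0.872 mg/L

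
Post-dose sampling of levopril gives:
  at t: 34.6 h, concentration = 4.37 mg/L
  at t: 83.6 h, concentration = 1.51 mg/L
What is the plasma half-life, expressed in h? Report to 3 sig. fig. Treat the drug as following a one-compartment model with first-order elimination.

k = ln(C₁/C₂) / (t₂ − t₁) = ln(4.37/1.51) / (83.6 − 34.6)
  = 1.063 / 49.00 = 0.02169 h⁻¹
t½ = ln2 / k = 0.693147 / 0.02169 = 31.96 h

32.0 h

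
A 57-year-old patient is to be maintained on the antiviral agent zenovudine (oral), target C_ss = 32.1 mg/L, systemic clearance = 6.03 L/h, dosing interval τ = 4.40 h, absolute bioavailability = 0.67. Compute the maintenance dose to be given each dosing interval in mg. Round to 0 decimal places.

1271 mg

At steady state, F × (Dose/τ) = Css × CL.
Dose = Css × CL × τ / F = 32.1 × 6.030 × 4.40 / 0.67 = 1271 mg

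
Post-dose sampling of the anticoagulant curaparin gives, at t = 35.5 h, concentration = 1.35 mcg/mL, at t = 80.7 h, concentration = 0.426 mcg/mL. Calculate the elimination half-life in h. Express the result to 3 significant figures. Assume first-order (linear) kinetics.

k = ln(C₁/C₂) / (t₂ − t₁) = ln(1.35/0.426) / (80.7 − 35.5)
  = 1.153 / 45.20 = 0.02551 h⁻¹
t½ = ln2 / k = 0.693147 / 0.02551 = 27.17 h

27.2 h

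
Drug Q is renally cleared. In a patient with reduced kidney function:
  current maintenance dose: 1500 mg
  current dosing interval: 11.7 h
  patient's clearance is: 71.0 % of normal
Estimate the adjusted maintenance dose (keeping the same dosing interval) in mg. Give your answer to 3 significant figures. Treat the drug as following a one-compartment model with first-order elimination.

1070 mg

To keep the same average steady-state level, dosing rate must scale with clearance.
CL ratio = 71.0 / 100 = 0.7100
New dose (same interval) = 1500 × 0.7100 = 1065 mg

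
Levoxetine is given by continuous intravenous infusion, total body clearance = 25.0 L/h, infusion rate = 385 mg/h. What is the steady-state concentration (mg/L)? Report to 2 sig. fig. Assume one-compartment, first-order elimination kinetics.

At steady state Css = R₀ / CL = 385 / 25.00 = 15.40 mg/L

15 mg/L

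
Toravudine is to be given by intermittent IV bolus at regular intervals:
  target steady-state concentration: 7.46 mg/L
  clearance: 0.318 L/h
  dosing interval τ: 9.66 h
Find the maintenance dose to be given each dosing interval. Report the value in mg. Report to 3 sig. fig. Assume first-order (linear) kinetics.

22.9 mg

At steady state, Dose/τ = Css × CL.
Dose = Css × CL × τ = 7.46 × 0.3180 × 9.66 = 22.92 mg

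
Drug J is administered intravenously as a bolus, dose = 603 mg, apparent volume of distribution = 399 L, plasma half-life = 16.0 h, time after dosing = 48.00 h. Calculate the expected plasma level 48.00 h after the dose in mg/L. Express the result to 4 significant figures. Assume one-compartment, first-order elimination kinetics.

C₀ = Dose / Vd = 603.0 / 399 = 1.511 mg/L
k = ln2 / t½ = 0.693147 / 16.0 = 0.04332 h⁻¹
t / t½ = 48.00 / 16.0 = 3 half-lives
C = C₀ × (1/2)^3 = 1.511 × 0.1250 = 0.1889 mg/L

0.1889 mg/L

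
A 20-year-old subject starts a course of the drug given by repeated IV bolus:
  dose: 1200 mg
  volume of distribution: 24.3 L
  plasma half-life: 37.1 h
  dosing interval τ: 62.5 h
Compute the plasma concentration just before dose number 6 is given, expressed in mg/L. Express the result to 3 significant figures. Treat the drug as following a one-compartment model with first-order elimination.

C₀ per dose = Dose / Vd = 1200 / 24.3 = 49.38 mg/L
k = ln2 / t½ = 0.693147 / 37.1 = 0.01868 h⁻¹
Fraction remaining after one interval: r = e^(−kτ) = e^(−0.01868 × 62.5) = 0.3111
Before dose 6, 5 doses have been given (aged 1τ, 2τ, 3τ, 4τ, 5τ).
C_trough = C₀ × (r + r² + … + r^5) = C₀ × r(1−r^5)/(1−r)
        = 49.38 × 0.3111 × (1 − 0.002914) / (1 − 0.3111) = 22.23 mg/L

22.2 mg/L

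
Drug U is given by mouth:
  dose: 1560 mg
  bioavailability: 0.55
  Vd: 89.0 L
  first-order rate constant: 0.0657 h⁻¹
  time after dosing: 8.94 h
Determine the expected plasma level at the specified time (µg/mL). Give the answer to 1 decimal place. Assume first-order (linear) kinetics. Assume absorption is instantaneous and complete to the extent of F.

Amount reaching circulation = F × Dose = 0.55 × 1560 = 858.0 mg
C₀ = F·Dose / Vd = 858.0 / 89.0 = 9.640 mg/L
C = C₀ · e^(−k·t) = 9.640 × e^(−0.06570 × 8.94)
  = 9.640 × 0.5558 = 5.358 mg/L
(5.358 mg/L = 5.358 µg/mL)

5.4 µg/mL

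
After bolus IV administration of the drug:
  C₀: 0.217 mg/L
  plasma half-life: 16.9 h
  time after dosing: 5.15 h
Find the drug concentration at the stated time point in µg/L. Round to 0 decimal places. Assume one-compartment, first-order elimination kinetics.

176 µg/L

k = ln2 / t½ = 0.693147 / 16.9 = 0.04101 h⁻¹
C = C₀ · e^(−k·t) = 0.2170 × e^(−0.04101 × 5.15)
  = 0.2170 × 0.8096 = 0.1757 mg/L
Convert: 0.1757 mg/L × 1000 = 175.7 µg/L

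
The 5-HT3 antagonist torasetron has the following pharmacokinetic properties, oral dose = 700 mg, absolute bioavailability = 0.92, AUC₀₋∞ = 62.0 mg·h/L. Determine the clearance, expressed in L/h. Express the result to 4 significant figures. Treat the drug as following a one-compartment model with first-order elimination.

CL = F·Dose / AUC = 0.92 × 700 / 62.0 = 10.39 L/h

10.39 L/h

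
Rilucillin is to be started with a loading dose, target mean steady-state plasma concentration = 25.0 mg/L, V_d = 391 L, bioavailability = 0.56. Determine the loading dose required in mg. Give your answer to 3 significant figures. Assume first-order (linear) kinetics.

LD = Css × Vd / F = 25.0 × 391 / 0.56 = 17460 mg

17500 mg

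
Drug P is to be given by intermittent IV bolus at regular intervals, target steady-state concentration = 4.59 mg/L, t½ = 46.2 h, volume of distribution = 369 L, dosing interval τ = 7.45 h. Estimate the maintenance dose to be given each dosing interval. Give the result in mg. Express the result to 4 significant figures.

189.3 mg

k = ln2 / t½ = 0.693147 / 46.2 = 0.01500 h⁻¹
CL = k × Vd = 0.01500 × 369 = 5.535 L/h
At steady state, Dose/τ = Css × CL.
Dose = Css × CL × τ = 4.59 × 5.535 × 7.45 = 189.3 mg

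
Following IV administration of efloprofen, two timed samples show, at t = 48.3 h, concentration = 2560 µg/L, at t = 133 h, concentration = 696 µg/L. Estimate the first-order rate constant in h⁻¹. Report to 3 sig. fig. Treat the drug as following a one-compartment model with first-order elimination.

0.0154 h⁻¹

k = ln(C₁/C₂) / (t₂ − t₁) = ln(2560/696) / (133 − 48.3)
  = 1.302 / 84.70 = 0.01537 h⁻¹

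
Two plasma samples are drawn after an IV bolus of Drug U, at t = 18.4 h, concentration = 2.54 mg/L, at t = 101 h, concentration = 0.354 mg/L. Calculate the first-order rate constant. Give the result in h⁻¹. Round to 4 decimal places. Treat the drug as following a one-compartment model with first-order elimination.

0.0239 h⁻¹

k = ln(C₁/C₂) / (t₂ − t₁) = ln(2.54/0.354) / (101 − 18.4)
  = 1.971 / 82.60 = 0.02386 h⁻¹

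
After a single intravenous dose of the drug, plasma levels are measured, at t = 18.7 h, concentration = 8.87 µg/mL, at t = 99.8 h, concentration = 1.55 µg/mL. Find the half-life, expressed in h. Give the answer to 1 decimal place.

32.2 h

k = ln(C₁/C₂) / (t₂ − t₁) = ln(8.87/1.55) / (99.8 − 18.7)
  = 1.744 / 81.10 = 0.02150 h⁻¹
t½ = ln2 / k = 0.693147 / 0.02150 = 32.24 h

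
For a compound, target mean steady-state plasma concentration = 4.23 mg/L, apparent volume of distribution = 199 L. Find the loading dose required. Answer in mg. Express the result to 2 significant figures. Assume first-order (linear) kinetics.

LD = Css × Vd = 4.23 × 199 = 841.8 mg

840 mg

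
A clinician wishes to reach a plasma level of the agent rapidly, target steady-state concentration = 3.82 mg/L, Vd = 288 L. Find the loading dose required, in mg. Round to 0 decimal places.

LD = Css × Vd = 3.82 × 288 = 1100 mg

1100 mg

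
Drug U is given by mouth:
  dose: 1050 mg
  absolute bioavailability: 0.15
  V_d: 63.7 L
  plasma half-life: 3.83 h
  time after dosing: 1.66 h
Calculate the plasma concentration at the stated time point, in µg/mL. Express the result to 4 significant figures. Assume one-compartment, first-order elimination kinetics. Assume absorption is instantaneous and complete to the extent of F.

Amount reaching circulation = F × Dose = 0.15 × 1050 = 157.5 mg
C₀ = F·Dose / Vd = 157.5 / 63.7 = 2.473 mg/L
k = ln2 / t½ = 0.693147 / 3.83 = 0.1810 h⁻¹
C = C₀ · e^(−k·t) = 2.473 × e^(−0.1810 × 1.66)
  = 2.473 × 0.7405 = 1.831 mg/L
(1.831 mg/L = 1.831 µg/mL)

1.831 µg/mL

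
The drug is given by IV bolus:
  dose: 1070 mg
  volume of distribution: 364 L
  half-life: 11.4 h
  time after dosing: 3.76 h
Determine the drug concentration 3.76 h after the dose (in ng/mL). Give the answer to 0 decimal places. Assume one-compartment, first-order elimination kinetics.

2339 ng/mL

C₀ = Dose / Vd = 1070 / 364 = 2.940 mg/L
k = ln2 / t½ = 0.693147 / 11.4 = 0.06080 h⁻¹
C = C₀ · e^(−k·t) = 2.940 × e^(−0.06080 × 3.76)
  = 2.940 × 0.7956 = 2.339 mg/L
Convert: 2.339 mg/L × 1000 = 2339 ng/mL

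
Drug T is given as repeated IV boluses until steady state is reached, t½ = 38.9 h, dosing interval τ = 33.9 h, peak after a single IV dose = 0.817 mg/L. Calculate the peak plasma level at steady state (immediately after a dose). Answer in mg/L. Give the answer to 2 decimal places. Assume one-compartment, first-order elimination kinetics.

k = ln2 / t½ = 0.693147 / 38.9 = 0.01782 h⁻¹
e^(−kτ) = e^(−0.01782 × 33.9) = 0.5466
Accumulation ratio R = 1 / (1 − e^(−kτ)) = 1 / (1 − 0.5466) = 2.206
Steady-state peak = C₀ × R = 0.817 × 2.206 = 1.802 mg/L

1.80 mg/L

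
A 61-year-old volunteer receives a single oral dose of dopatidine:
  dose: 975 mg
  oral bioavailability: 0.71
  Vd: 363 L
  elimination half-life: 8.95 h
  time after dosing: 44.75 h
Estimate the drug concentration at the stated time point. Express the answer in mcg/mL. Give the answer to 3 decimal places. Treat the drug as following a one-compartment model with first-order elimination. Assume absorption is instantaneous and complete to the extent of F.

Amount reaching circulation = F × Dose = 0.71 × 975.0 = 692.3 mg
C₀ = F·Dose / Vd = 692.3 / 363 = 1.907 mg/L
k = ln2 / t½ = 0.693147 / 8.95 = 0.07745 h⁻¹
t / t½ = 44.75 / 8.95 = 5 half-lives
C = C₀ × (1/2)^5 = 1.907 × 0.03125 = 0.05959 mg/L
(0.05959 mg/L = 0.05959 mcg/mL)

0.060 mcg/mL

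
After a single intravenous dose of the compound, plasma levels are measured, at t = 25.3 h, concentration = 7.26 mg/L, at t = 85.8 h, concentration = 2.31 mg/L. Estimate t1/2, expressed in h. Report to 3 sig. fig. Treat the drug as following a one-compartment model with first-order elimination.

k = ln(C₁/C₂) / (t₂ − t₁) = ln(7.26/2.31) / (85.8 − 25.3)
  = 1.145 / 60.50 = 0.01893 h⁻¹
t½ = ln2 / k = 0.693147 / 0.01893 = 36.62 h

36.6 h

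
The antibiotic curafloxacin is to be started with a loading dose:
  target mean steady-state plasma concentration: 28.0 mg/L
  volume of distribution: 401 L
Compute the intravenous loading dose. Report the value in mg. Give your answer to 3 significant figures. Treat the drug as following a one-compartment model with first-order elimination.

11200 mg

LD = Css × Vd = 28.0 × 401 = 11230 mg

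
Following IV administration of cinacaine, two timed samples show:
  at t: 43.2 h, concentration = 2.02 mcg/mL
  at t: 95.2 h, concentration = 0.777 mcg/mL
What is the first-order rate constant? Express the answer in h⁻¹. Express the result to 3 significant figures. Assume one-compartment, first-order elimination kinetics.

0.0184 h⁻¹

k = ln(C₁/C₂) / (t₂ − t₁) = ln(2.02/0.777) / (95.2 − 43.2)
  = 0.9554 / 52.00 = 0.01837 h⁻¹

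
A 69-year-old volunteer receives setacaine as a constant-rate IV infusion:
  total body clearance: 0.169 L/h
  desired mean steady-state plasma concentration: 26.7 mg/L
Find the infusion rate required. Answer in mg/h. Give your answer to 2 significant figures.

4.5 mg/h

At steady state, infusion rate R₀ = Css × CL = 26.7 × 0.1690 = 4.512 mg/h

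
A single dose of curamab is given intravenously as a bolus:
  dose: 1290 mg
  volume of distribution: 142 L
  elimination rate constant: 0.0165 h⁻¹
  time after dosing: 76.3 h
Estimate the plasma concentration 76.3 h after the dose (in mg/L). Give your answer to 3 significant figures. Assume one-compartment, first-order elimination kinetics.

2.58 mg/L

C₀ = Dose / Vd = 1290 / 142 = 9.085 mg/L
C = C₀ · e^(−k·t) = 9.085 × e^(−0.01650 × 76.3)
  = 9.085 × 0.2840 = 2.580 mg/L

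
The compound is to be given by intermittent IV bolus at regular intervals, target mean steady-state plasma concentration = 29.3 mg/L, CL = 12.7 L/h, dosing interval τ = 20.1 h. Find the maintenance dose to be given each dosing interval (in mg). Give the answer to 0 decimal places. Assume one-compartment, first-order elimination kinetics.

7479 mg

At steady state, Dose/τ = Css × CL.
Dose = Css × CL × τ = 29.3 × 12.70 × 20.1 = 7479 mg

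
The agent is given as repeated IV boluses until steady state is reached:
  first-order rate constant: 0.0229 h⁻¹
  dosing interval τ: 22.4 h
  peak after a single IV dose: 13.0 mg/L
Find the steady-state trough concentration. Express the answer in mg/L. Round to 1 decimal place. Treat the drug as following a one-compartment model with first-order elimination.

19.4 mg/L

e^(−kτ) = e^(−0.02290 × 22.4) = 0.5987
Accumulation ratio R = 1 / (1 − e^(−kτ)) = 1 / (1 − 0.5987) = 2.492
Steady-state trough = C₀ × R × e^(−kτ) = 13.0 × 2.492 × 0.5987 = 19.40 mg/L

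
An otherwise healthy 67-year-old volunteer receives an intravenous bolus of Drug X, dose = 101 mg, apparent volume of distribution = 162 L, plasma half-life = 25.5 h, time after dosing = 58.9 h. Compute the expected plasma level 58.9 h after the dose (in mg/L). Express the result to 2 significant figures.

C₀ = Dose / Vd = 101.0 / 162 = 0.6235 mg/L
k = ln2 / t½ = 0.693147 / 25.5 = 0.02718 h⁻¹
C = C₀ · e^(−k·t) = 0.6235 × e^(−0.02718 × 58.9)
  = 0.6235 × 0.2017 = 0.1258 mg/L

0.13 mg/L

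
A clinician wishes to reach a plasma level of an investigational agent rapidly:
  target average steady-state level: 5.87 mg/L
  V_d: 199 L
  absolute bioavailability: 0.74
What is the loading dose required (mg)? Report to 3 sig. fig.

LD = Css × Vd / F = 5.87 × 199 / 0.74 = 1579 mg

1580 mg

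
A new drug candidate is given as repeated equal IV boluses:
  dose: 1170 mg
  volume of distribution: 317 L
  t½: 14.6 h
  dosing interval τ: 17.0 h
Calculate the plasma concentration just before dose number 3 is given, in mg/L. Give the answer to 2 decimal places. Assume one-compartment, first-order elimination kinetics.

C₀ per dose = Dose / Vd = 1170 / 317 = 3.691 mg/L
k = ln2 / t½ = 0.693147 / 14.6 = 0.04748 h⁻¹
Fraction remaining after one interval: r = e^(−kτ) = e^(−0.04748 × 17.0) = 0.4461
Before dose 3, 2 doses have been given (aged 1τ, 2τ).
C_trough = C₀ × (r + r²) = 3.691 × (0.4461 + 0.1990) = 2.381 mg/L

2.38 mg/L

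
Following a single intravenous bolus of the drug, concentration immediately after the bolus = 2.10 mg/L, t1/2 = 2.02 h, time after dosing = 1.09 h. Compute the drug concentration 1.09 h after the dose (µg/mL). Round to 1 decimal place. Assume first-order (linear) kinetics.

1.4 µg/mL

k = ln2 / t½ = 0.693147 / 2.02 = 0.3431 h⁻¹
C = C₀ · e^(−k·t) = 2.100 × e^(−0.3431 × 1.09)
  = 2.100 × 0.6880 = 1.445 mg/L
(1.445 mg/L = 1.445 µg/mL)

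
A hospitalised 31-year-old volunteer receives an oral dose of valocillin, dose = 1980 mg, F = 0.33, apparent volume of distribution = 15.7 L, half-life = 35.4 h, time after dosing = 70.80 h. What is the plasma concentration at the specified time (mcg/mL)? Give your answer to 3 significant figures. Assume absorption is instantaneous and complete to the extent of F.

Amount reaching circulation = F × Dose = 0.33 × 1980 = 653.4 mg
C₀ = F·Dose / Vd = 653.4 / 15.7 = 41.62 mg/L
k = ln2 / t½ = 0.693147 / 35.4 = 0.01958 h⁻¹
t / t½ = 70.80 / 35.4 = 2 half-lives
C = C₀ × (1/2)^2 = 41.62 × 0.2500 = 10.41 mg/L
(10.41 mg/L = 10.41 mcg/mL)

10.4 mcg/mL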